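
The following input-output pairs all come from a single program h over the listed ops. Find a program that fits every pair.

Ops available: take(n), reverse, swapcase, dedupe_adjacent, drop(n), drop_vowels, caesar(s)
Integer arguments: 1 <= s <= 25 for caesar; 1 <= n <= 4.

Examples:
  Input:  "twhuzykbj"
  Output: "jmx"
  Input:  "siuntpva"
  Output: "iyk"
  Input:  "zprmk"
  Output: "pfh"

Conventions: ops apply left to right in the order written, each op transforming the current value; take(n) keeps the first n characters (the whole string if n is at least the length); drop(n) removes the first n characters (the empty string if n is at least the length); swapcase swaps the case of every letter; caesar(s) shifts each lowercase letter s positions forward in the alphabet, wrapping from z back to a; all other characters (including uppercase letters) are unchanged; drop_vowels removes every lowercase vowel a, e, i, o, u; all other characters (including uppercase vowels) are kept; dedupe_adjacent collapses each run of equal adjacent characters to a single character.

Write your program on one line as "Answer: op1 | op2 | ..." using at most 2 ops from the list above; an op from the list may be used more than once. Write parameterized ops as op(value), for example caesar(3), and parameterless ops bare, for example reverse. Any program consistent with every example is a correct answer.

take(3) | caesar(16)

Check, running the answer program on each example:
  "twhuzykbj" -> "twh" -> "jmx"
  "siuntpva" -> "siu" -> "iyk"
  "zprmk" -> "zpr" -> "pfh"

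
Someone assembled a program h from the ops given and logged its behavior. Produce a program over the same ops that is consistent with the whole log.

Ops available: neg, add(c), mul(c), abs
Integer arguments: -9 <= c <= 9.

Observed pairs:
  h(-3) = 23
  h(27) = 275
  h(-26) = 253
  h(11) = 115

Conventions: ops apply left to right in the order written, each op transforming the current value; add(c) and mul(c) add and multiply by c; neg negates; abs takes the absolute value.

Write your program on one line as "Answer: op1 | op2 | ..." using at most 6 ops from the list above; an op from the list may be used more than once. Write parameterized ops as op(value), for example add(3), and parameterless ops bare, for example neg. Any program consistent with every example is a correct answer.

mul(5) | add(5) | mul(2) | add(-4) | abs | add(-1)

Check, running the answer program on each example:
  -3 -> -15 -> -10 -> -20 -> -24 -> 24 -> 23
  27 -> 135 -> 140 -> 280 -> 276 -> 276 -> 275
  -26 -> -130 -> -125 -> -250 -> -254 -> 254 -> 253
  11 -> 55 -> 60 -> 120 -> 116 -> 116 -> 115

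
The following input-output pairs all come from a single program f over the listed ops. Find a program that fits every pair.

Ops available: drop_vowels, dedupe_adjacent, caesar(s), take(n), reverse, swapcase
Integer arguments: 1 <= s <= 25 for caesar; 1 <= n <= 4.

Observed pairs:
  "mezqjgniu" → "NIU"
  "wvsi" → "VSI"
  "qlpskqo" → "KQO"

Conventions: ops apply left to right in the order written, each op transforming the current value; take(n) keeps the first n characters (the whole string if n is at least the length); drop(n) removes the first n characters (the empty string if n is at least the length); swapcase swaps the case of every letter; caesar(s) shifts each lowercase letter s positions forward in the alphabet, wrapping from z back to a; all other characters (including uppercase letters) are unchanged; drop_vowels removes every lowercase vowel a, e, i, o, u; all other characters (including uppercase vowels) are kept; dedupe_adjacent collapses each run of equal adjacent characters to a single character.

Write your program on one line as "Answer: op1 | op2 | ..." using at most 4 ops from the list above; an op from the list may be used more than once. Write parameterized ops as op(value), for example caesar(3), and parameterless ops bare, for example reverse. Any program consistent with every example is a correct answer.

swapcase | reverse | take(3) | reverse

Check, running the answer program on each example:
  "mezqjgniu" -> "MEZQJGNIU" -> "UINGJQZEM" -> "UIN" -> "NIU"
  "wvsi" -> "WVSI" -> "ISVW" -> "ISV" -> "VSI"
  "qlpskqo" -> "QLPSKQO" -> "OQKSPLQ" -> "OQK" -> "KQO"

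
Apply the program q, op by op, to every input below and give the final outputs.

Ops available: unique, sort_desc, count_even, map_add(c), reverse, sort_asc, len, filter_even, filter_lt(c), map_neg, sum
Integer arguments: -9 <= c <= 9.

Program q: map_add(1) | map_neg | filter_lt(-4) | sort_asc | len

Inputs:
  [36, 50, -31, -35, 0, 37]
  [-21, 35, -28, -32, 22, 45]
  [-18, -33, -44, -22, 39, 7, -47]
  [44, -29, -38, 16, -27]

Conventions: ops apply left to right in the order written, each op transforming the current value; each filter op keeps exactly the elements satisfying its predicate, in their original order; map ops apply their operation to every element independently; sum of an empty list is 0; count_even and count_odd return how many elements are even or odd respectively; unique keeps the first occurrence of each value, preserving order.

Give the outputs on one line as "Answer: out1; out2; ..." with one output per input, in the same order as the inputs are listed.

3; 3; 2; 2

Execution, op by op:
  [36, 50, -31, -35, 0, 37] -> [37, 51, -30, -34, 1, 38] -> [-37, -51, 30, 34, -1, -38] -> [-37, -51, -38] -> [-51, -38, -37] -> 3
  [-21, 35, -28, -32, 22, 45] -> [-20, 36, -27, -31, 23, 46] -> [20, -36, 27, 31, -23, -46] -> [-36, -23, -46] -> [-46, -36, -23] -> 3
  [-18, -33, -44, -22, 39, 7, -47] -> [-17, -32, -43, -21, 40, 8, -46] -> [17, 32, 43, 21, -40, -8, 46] -> [-40, -8] -> [-40, -8] -> 2
  [44, -29, -38, 16, -27] -> [45, -28, -37, 17, -26] -> [-45, 28, 37, -17, 26] -> [-45, -17] -> [-45, -17] -> 2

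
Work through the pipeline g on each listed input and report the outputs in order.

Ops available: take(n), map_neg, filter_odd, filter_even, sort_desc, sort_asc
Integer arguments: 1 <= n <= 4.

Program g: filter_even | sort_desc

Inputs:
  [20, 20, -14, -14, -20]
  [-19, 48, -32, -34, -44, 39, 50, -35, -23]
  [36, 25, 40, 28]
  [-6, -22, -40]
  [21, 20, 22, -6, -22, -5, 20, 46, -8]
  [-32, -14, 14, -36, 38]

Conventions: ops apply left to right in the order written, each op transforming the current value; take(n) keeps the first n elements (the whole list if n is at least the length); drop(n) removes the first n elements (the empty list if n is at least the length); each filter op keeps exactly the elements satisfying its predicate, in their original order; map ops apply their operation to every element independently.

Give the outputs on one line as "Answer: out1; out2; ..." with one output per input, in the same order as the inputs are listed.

[20, 20, -14, -14, -20]; [50, 48, -32, -34, -44]; [40, 36, 28]; [-6, -22, -40]; [46, 22, 20, 20, -6, -8, -22]; [38, 14, -14, -32, -36]

Execution, op by op:
  [20, 20, -14, -14, -20] -> [20, 20, -14, -14, -20] -> [20, 20, -14, -14, -20]
  [-19, 48, -32, -34, -44, 39, 50, -35, -23] -> [48, -32, -34, -44, 50] -> [50, 48, -32, -34, -44]
  [36, 25, 40, 28] -> [36, 40, 28] -> [40, 36, 28]
  [-6, -22, -40] -> [-6, -22, -40] -> [-6, -22, -40]
  [21, 20, 22, -6, -22, -5, 20, 46, -8] -> [20, 22, -6, -22, 20, 46, -8] -> [46, 22, 20, 20, -6, -8, -22]
  [-32, -14, 14, -36, 38] -> [-32, -14, 14, -36, 38] -> [38, 14, -14, -32, -36]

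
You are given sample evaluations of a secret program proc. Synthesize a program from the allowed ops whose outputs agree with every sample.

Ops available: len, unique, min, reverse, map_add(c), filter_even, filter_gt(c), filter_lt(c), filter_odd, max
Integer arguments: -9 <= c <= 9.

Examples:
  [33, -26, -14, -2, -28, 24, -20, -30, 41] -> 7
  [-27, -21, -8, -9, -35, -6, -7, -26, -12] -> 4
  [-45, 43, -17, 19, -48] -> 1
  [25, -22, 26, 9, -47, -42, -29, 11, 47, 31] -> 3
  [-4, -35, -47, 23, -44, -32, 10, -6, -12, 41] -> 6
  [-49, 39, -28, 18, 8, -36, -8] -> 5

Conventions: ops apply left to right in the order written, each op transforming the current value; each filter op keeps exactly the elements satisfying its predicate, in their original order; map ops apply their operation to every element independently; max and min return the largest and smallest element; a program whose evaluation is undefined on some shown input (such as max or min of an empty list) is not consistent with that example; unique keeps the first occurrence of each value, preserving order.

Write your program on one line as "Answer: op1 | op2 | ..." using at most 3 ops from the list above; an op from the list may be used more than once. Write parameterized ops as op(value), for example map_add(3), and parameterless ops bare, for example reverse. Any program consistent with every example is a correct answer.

map_add(4) | filter_even | len

Check, running the answer program on each example:
  [33, -26, -14, -2, -28, 24, -20, -30, 41] -> [37, -22, -10, 2, -24, 28, -16, -26, 45] -> [-22, -10, 2, -24, 28, -16, -26] -> 7
  [-27, -21, -8, -9, -35, -6, -7, -26, -12] -> [-23, -17, -4, -5, -31, -2, -3, -22, -8] -> [-4, -2, -22, -8] -> 4
  [-45, 43, -17, 19, -48] -> [-41, 47, -13, 23, -44] -> [-44] -> 1
  [25, -22, 26, 9, -47, -42, -29, 11, 47, 31] -> [29, -18, 30, 13, -43, -38, -25, 15, 51, 35] -> [-18, 30, -38] -> 3
  [-4, -35, -47, 23, -44, -32, 10, -6, -12, 41] -> [0, -31, -43, 27, -40, -28, 14, -2, -8, 45] -> [0, -40, -28, 14, -2, -8] -> 6
  [-49, 39, -28, 18, 8, -36, -8] -> [-45, 43, -24, 22, 12, -32, -4] -> [-24, 22, 12, -32, -4] -> 5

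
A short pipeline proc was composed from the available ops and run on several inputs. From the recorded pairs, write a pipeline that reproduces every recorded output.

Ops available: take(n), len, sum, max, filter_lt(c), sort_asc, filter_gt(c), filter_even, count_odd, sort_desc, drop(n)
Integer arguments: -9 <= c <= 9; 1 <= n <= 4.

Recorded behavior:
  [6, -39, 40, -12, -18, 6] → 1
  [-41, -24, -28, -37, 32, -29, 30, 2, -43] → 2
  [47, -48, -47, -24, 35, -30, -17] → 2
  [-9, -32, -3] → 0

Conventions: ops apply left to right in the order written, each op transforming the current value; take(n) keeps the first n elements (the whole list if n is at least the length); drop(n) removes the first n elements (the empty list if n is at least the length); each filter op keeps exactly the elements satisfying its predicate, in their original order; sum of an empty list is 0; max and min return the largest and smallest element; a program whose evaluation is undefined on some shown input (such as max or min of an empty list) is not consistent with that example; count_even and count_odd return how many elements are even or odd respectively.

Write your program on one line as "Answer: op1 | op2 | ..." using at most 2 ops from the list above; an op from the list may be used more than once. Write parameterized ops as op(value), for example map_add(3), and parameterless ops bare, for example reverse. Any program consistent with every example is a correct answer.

filter_gt(7) | len

Check, running the answer program on each example:
  [6, -39, 40, -12, -18, 6] -> [40] -> 1
  [-41, -24, -28, -37, 32, -29, 30, 2, -43] -> [32, 30] -> 2
  [47, -48, -47, -24, 35, -30, -17] -> [47, 35] -> 2
  [-9, -32, -3] -> [] -> 0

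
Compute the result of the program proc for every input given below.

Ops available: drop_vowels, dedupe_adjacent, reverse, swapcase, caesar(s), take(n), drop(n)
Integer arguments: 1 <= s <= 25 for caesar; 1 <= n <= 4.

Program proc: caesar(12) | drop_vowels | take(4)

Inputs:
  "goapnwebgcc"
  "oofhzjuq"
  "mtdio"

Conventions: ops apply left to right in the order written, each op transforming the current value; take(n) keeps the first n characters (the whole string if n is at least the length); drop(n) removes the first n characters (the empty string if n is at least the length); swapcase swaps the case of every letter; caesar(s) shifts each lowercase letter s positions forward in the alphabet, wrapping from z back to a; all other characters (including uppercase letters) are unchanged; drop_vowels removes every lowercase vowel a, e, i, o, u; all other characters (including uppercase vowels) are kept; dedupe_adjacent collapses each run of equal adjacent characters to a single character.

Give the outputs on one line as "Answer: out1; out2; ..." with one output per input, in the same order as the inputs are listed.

"smbz"; "rtlv"; "yfp"

Execution, op by op:
  "goapnwebgcc" -> "sambziqnsoo" -> "smbzqns" -> "smbz"
  "oofhzjuq" -> "aartlvgc" -> "rtlvgc" -> "rtlv"
  "mtdio" -> "yfpua" -> "yfp" -> "yfp"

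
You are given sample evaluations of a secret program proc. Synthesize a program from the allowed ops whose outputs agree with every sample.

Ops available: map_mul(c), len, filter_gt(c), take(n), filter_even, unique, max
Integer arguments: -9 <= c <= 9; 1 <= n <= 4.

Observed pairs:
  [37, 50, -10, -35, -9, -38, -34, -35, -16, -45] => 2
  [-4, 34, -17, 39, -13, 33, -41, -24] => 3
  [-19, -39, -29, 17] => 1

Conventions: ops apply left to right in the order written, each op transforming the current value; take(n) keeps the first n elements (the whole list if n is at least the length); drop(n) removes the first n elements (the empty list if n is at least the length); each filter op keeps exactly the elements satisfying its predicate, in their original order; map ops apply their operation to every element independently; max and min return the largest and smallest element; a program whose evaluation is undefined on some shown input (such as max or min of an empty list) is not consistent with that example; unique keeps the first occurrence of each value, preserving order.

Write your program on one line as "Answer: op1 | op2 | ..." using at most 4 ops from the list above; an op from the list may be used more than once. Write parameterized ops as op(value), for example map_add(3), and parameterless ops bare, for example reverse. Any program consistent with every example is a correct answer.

filter_gt(9) | map_mul(-9) | map_mul(-9) | len

Check, running the answer program on each example:
  [37, 50, -10, -35, -9, -38, -34, -35, -16, -45] -> [37, 50] -> [-333, -450] -> [2997, 4050] -> 2
  [-4, 34, -17, 39, -13, 33, -41, -24] -> [34, 39, 33] -> [-306, -351, -297] -> [2754, 3159, 2673] -> 3
  [-19, -39, -29, 17] -> [17] -> [-153] -> [1377] -> 1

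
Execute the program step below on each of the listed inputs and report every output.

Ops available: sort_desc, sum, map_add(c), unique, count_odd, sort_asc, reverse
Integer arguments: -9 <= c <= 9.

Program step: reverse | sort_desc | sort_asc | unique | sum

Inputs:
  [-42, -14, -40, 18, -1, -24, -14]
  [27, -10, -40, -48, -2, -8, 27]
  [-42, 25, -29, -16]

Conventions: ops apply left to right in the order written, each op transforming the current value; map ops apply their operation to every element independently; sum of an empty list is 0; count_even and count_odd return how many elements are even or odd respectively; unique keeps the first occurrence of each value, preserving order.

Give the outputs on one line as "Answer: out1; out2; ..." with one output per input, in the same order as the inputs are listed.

-103; -81; -62

Execution, op by op:
  [-42, -14, -40, 18, -1, -24, -14] -> [-14, -24, -1, 18, -40, -14, -42] -> [18, -1, -14, -14, -24, -40, -42] -> [-42, -40, -24, -14, -14, -1, 18] -> [-42, -40, -24, -14, -1, 18] -> -103
  [27, -10, -40, -48, -2, -8, 27] -> [27, -8, -2, -48, -40, -10, 27] -> [27, 27, -2, -8, -10, -40, -48] -> [-48, -40, -10, -8, -2, 27, 27] -> [-48, -40, -10, -8, -2, 27] -> -81
  [-42, 25, -29, -16] -> [-16, -29, 25, -42] -> [25, -16, -29, -42] -> [-42, -29, -16, 25] -> [-42, -29, -16, 25] -> -62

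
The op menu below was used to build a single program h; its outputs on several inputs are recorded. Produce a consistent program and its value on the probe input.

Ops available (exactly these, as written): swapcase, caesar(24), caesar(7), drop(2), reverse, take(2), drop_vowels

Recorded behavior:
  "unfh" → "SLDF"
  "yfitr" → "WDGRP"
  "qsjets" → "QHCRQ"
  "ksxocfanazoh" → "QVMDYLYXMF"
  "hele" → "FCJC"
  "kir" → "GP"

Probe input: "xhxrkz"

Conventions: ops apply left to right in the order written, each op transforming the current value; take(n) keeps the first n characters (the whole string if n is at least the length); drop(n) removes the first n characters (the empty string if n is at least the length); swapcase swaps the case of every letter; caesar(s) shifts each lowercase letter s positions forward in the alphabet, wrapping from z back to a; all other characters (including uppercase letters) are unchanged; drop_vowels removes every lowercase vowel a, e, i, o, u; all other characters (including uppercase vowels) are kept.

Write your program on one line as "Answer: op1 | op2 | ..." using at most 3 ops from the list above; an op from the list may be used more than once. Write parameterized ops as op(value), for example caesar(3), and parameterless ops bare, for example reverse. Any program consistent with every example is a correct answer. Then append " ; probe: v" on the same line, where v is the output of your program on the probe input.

caesar(24) | drop_vowels | swapcase ; probe: "VFVPX"

Check, running the answer program on each example:
  "unfh" -> "sldf" -> "sldf" -> "SLDF"
  "yfitr" -> "wdgrp" -> "wdgrp" -> "WDGRP"
  "qsjets" -> "oqhcrq" -> "qhcrq" -> "QHCRQ"
  "ksxocfanazoh" -> "iqvmadylyxmf" -> "qvmdylyxmf" -> "QVMDYLYXMF"
  "hele" -> "fcjc" -> "fcjc" -> "FCJC"
  "kir" -> "igp" -> "gp" -> "GP"
  probe: "xhxrkz" -> "vfvpix" -> "vfvpx" -> "VFVPX"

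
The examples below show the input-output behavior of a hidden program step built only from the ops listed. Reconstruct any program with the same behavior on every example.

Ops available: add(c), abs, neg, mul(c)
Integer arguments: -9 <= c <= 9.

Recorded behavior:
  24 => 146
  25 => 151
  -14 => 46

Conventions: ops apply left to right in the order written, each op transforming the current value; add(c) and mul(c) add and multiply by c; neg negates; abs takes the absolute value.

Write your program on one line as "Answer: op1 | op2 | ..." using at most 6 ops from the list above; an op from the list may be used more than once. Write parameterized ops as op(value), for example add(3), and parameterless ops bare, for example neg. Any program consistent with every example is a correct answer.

add(5) | neg | abs | mul(5) | add(1)

Check, running the answer program on each example:
  24 -> 29 -> -29 -> 29 -> 145 -> 146
  25 -> 30 -> -30 -> 30 -> 150 -> 151
  -14 -> -9 -> 9 -> 9 -> 45 -> 46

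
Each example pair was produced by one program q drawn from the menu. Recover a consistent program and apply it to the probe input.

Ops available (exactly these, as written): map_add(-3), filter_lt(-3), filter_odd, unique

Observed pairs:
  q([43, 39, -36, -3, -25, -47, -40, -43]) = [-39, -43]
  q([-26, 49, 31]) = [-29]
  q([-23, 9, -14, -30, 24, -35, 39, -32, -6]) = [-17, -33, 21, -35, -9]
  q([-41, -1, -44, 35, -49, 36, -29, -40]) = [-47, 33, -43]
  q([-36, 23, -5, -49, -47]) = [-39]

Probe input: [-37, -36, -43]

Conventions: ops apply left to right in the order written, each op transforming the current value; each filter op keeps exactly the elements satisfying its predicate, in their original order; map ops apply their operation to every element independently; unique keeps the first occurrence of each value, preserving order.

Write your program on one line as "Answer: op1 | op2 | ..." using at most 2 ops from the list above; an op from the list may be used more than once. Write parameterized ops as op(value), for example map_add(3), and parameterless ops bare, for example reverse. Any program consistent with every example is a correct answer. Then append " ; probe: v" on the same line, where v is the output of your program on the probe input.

map_add(-3) | filter_odd ; probe: [-39]

Check, running the answer program on each example:
  [43, 39, -36, -3, -25, -47, -40, -43] -> [40, 36, -39, -6, -28, -50, -43, -46] -> [-39, -43]
  [-26, 49, 31] -> [-29, 46, 28] -> [-29]
  [-23, 9, -14, -30, 24, -35, 39, -32, -6] -> [-26, 6, -17, -33, 21, -38, 36, -35, -9] -> [-17, -33, 21, -35, -9]
  [-41, -1, -44, 35, -49, 36, -29, -40] -> [-44, -4, -47, 32, -52, 33, -32, -43] -> [-47, 33, -43]
  [-36, 23, -5, -49, -47] -> [-39, 20, -8, -52, -50] -> [-39]
  probe: [-37, -36, -43] -> [-40, -39, -46] -> [-39]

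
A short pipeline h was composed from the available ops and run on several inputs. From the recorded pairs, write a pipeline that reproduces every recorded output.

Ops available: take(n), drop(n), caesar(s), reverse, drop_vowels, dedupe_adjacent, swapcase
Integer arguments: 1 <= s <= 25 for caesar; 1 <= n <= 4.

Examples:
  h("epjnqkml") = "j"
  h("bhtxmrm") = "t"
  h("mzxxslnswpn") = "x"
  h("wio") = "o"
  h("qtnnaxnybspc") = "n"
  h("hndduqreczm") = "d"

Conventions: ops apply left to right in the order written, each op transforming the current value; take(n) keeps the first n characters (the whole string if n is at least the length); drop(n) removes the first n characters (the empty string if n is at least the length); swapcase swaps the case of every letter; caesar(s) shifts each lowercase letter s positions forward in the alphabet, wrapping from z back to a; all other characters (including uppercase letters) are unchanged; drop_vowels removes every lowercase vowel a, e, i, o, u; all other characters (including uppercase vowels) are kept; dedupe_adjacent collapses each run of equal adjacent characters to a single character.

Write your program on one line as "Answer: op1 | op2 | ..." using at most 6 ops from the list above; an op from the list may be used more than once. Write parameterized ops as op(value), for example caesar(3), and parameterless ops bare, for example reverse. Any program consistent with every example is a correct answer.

dedupe_adjacent | take(3) | reverse | take(2) | take(1)

Check, running the answer program on each example:
  "epjnqkml" -> "epjnqkml" -> "epj" -> "jpe" -> "jp" -> "j"
  "bhtxmrm" -> "bhtxmrm" -> "bht" -> "thb" -> "th" -> "t"
  "mzxxslnswpn" -> "mzxslnswpn" -> "mzx" -> "xzm" -> "xz" -> "x"
  "wio" -> "wio" -> "wio" -> "oiw" -> "oi" -> "o"
  "qtnnaxnybspc" -> "qtnaxnybspc" -> "qtn" -> "ntq" -> "nt" -> "n"
  "hndduqreczm" -> "hnduqreczm" -> "hnd" -> "dnh" -> "dn" -> "d"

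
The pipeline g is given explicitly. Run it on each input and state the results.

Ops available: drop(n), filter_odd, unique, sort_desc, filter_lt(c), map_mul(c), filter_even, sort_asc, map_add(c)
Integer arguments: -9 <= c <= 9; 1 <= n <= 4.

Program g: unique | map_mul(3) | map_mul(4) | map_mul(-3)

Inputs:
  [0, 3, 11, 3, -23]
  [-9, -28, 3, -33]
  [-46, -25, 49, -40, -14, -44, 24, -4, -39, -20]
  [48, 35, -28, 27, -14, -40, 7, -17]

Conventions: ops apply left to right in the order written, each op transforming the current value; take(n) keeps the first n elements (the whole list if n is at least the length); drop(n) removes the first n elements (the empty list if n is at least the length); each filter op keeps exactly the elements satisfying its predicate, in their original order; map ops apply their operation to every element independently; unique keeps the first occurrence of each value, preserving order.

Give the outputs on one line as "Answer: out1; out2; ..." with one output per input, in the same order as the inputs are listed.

[0, -108, -396, 828]; [324, 1008, -108, 1188]; [1656, 900, -1764, 1440, 504, 1584, -864, 144, 1404, 720]; [-1728, -1260, 1008, -972, 504, 1440, -252, 612]

Execution, op by op:
  [0, 3, 11, 3, -23] -> [0, 3, 11, -23] -> [0, 9, 33, -69] -> [0, 36, 132, -276] -> [0, -108, -396, 828]
  [-9, -28, 3, -33] -> [-9, -28, 3, -33] -> [-27, -84, 9, -99] -> [-108, -336, 36, -396] -> [324, 1008, -108, 1188]
  [-46, -25, 49, -40, -14, -44, 24, -4, -39, -20] -> [-46, -25, 49, -40, -14, -44, 24, -4, -39, -20] -> [-138, -75, 147, -120, -42, -132, 72, -12, -117, -60] -> [-552, -300, 588, -480, -168, -528, 288, -48, -468, -240] -> [1656, 900, -1764, 1440, 504, 1584, -864, 144, 1404, 720]
  [48, 35, -28, 27, -14, -40, 7, -17] -> [48, 35, -28, 27, -14, -40, 7, -17] -> [144, 105, -84, 81, -42, -120, 21, -51] -> [576, 420, -336, 324, -168, -480, 84, -204] -> [-1728, -1260, 1008, -972, 504, 1440, -252, 612]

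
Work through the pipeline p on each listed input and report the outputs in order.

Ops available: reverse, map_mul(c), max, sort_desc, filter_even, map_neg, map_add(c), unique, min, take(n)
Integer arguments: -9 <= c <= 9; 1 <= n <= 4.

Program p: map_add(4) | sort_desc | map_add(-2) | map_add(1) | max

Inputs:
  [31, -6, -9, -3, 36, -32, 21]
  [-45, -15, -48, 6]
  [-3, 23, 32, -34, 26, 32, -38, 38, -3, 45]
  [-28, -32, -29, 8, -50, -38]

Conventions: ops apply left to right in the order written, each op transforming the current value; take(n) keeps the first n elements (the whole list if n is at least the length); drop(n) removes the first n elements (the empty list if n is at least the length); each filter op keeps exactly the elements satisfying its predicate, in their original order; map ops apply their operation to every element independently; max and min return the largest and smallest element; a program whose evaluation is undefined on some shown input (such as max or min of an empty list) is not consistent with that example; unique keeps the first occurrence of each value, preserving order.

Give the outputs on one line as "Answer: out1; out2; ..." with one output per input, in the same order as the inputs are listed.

39; 9; 48; 11

Execution, op by op:
  [31, -6, -9, -3, 36, -32, 21] -> [35, -2, -5, 1, 40, -28, 25] -> [40, 35, 25, 1, -2, -5, -28] -> [38, 33, 23, -1, -4, -7, -30] -> [39, 34, 24, 0, -3, -6, -29] -> 39
  [-45, -15, -48, 6] -> [-41, -11, -44, 10] -> [10, -11, -41, -44] -> [8, -13, -43, -46] -> [9, -12, -42, -45] -> 9
  [-3, 23, 32, -34, 26, 32, -38, 38, -3, 45] -> [1, 27, 36, -30, 30, 36, -34, 42, 1, 49] -> [49, 42, 36, 36, 30, 27, 1, 1, -30, -34] -> [47, 40, 34, 34, 28, 25, -1, -1, -32, -36] -> [48, 41, 35, 35, 29, 26, 0, 0, -31, -35] -> 48
  [-28, -32, -29, 8, -50, -38] -> [-24, -28, -25, 12, -46, -34] -> [12, -24, -25, -28, -34, -46] -> [10, -26, -27, -30, -36, -48] -> [11, -25, -26, -29, -35, -47] -> 11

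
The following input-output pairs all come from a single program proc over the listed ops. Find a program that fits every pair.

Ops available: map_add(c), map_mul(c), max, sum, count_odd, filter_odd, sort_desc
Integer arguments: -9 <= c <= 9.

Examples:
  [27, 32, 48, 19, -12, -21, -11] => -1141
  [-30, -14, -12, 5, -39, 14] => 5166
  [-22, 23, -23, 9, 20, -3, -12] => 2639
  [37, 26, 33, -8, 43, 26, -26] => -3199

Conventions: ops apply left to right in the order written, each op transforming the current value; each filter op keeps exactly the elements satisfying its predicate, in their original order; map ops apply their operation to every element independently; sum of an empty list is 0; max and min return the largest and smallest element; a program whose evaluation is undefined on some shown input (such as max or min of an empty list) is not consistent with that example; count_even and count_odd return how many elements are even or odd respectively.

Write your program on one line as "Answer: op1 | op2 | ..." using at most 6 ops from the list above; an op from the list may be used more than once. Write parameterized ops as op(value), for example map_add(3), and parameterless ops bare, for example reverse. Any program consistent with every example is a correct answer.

sort_desc | map_add(-8) | map_mul(-7) | map_mul(6) | map_add(-7) | sum

Check, running the answer program on each example:
  [27, 32, 48, 19, -12, -21, -11] -> [48, 32, 27, 19, -11, -12, -21] -> [40, 24, 19, 11, -19, -20, -29] -> [-280, -168, -133, -77, 133, 140, 203] -> [-1680, -1008, -798, -462, 798, 840, 1218] -> [-1687, -1015, -805, -469, 791, 833, 1211] -> -1141
  [-30, -14, -12, 5, -39, 14] -> [14, 5, -12, -14, -30, -39] -> [6, -3, -20, -22, -38, -47] -> [-42, 21, 140, 154, 266, 329] -> [-252, 126, 840, 924, 1596, 1974] -> [-259, 119, 833, 917, 1589, 1967] -> 5166
  [-22, 23, -23, 9, 20, -3, -12] -> [23, 20, 9, -3, -12, -22, -23] -> [15, 12, 1, -11, -20, -30, -31] -> [-105, -84, -7, 77, 140, 210, 217] -> [-630, -504, -42, 462, 840, 1260, 1302] -> [-637, -511, -49, 455, 833, 1253, 1295] -> 2639
  [37, 26, 33, -8, 43, 26, -26] -> [43, 37, 33, 26, 26, -8, -26] -> [35, 29, 25, 18, 18, -16, -34] -> [-245, -203, -175, -126, -126, 112, 238] -> [-1470, -1218, -1050, -756, -756, 672, 1428] -> [-1477, -1225, -1057, -763, -763, 665, 1421] -> -3199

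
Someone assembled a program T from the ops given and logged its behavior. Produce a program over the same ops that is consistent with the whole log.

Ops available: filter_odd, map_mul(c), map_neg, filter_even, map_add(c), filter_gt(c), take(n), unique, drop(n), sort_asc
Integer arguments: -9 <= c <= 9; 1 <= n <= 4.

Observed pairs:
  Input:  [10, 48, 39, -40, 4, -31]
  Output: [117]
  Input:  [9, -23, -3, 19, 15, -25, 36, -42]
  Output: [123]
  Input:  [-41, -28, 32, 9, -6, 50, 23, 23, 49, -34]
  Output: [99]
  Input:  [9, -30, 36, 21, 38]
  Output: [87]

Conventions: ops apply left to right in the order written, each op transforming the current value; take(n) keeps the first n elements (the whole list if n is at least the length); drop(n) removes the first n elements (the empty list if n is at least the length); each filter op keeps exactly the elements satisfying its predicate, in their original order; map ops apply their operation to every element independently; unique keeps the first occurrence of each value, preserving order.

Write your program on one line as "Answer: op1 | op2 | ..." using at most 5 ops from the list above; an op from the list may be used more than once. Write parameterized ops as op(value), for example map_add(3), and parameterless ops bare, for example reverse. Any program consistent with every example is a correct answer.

sort_asc | map_mul(-3) | take(2) | filter_even | map_add(-3)

Check, running the answer program on each example:
  [10, 48, 39, -40, 4, -31] -> [-40, -31, 4, 10, 39, 48] -> [120, 93, -12, -30, -117, -144] -> [120, 93] -> [120] -> [117]
  [9, -23, -3, 19, 15, -25, 36, -42] -> [-42, -25, -23, -3, 9, 15, 19, 36] -> [126, 75, 69, 9, -27, -45, -57, -108] -> [126, 75] -> [126] -> [123]
  [-41, -28, 32, 9, -6, 50, 23, 23, 49, -34] -> [-41, -34, -28, -6, 9, 23, 23, 32, 49, 50] -> [123, 102, 84, 18, -27, -69, -69, -96, -147, -150] -> [123, 102] -> [102] -> [99]
  [9, -30, 36, 21, 38] -> [-30, 9, 21, 36, 38] -> [90, -27, -63, -108, -114] -> [90, -27] -> [90] -> [87]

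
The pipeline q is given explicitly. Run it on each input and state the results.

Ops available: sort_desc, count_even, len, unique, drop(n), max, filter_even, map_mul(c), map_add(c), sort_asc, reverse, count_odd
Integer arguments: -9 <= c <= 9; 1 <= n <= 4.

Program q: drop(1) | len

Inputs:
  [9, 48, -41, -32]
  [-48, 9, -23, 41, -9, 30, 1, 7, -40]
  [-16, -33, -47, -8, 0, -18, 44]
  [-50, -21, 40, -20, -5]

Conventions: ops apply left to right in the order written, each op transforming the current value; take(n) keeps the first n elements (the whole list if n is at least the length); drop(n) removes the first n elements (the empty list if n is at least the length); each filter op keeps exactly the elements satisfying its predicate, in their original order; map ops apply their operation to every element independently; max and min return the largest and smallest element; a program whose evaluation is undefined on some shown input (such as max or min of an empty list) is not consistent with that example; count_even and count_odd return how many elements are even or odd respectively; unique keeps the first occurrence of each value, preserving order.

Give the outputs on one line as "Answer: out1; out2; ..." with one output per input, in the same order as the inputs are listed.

3; 8; 6; 4

Execution, op by op:
  [9, 48, -41, -32] -> [48, -41, -32] -> 3
  [-48, 9, -23, 41, -9, 30, 1, 7, -40] -> [9, -23, 41, -9, 30, 1, 7, -40] -> 8
  [-16, -33, -47, -8, 0, -18, 44] -> [-33, -47, -8, 0, -18, 44] -> 6
  [-50, -21, 40, -20, -5] -> [-21, 40, -20, -5] -> 4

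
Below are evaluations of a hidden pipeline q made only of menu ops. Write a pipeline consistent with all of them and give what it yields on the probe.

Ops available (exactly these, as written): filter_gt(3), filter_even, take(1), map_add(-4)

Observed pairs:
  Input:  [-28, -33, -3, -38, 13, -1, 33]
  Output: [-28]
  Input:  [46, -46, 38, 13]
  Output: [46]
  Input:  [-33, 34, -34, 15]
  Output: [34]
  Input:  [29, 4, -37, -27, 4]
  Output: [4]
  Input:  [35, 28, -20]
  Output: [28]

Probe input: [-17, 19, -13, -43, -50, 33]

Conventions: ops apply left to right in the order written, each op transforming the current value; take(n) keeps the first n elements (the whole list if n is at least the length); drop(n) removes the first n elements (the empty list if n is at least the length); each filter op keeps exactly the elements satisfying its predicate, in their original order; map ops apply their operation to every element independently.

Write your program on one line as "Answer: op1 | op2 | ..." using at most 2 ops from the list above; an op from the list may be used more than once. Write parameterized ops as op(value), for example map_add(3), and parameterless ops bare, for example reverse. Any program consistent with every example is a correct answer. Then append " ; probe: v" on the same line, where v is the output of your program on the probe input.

filter_even | take(1) ; probe: [-50]

Check, running the answer program on each example:
  [-28, -33, -3, -38, 13, -1, 33] -> [-28, -38] -> [-28]
  [46, -46, 38, 13] -> [46, -46, 38] -> [46]
  [-33, 34, -34, 15] -> [34, -34] -> [34]
  [29, 4, -37, -27, 4] -> [4, 4] -> [4]
  [35, 28, -20] -> [28, -20] -> [28]
  probe: [-17, 19, -13, -43, -50, 33] -> [-50] -> [-50]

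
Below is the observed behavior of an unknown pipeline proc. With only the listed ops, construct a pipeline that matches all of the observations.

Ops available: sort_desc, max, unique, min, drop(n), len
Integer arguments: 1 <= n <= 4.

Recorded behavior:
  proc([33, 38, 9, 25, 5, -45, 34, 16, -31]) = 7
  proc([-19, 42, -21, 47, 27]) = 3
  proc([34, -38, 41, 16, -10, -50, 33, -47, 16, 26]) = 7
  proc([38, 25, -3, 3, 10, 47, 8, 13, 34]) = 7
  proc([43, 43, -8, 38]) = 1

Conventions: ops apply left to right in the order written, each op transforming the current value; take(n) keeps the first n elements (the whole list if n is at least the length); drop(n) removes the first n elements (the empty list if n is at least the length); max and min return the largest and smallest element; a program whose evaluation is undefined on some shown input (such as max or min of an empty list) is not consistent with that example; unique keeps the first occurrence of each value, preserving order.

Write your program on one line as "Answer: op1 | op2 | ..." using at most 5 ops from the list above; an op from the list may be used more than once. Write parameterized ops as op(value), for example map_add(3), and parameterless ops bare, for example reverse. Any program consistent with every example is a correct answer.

unique | sort_desc | drop(2) | len

Check, running the answer program on each example:
  [33, 38, 9, 25, 5, -45, 34, 16, -31] -> [33, 38, 9, 25, 5, -45, 34, 16, -31] -> [38, 34, 33, 25, 16, 9, 5, -31, -45] -> [33, 25, 16, 9, 5, -31, -45] -> 7
  [-19, 42, -21, 47, 27] -> [-19, 42, -21, 47, 27] -> [47, 42, 27, -19, -21] -> [27, -19, -21] -> 3
  [34, -38, 41, 16, -10, -50, 33, -47, 16, 26] -> [34, -38, 41, 16, -10, -50, 33, -47, 26] -> [41, 34, 33, 26, 16, -10, -38, -47, -50] -> [33, 26, 16, -10, -38, -47, -50] -> 7
  [38, 25, -3, 3, 10, 47, 8, 13, 34] -> [38, 25, -3, 3, 10, 47, 8, 13, 34] -> [47, 38, 34, 25, 13, 10, 8, 3, -3] -> [34, 25, 13, 10, 8, 3, -3] -> 7
  [43, 43, -8, 38] -> [43, -8, 38] -> [43, 38, -8] -> [-8] -> 1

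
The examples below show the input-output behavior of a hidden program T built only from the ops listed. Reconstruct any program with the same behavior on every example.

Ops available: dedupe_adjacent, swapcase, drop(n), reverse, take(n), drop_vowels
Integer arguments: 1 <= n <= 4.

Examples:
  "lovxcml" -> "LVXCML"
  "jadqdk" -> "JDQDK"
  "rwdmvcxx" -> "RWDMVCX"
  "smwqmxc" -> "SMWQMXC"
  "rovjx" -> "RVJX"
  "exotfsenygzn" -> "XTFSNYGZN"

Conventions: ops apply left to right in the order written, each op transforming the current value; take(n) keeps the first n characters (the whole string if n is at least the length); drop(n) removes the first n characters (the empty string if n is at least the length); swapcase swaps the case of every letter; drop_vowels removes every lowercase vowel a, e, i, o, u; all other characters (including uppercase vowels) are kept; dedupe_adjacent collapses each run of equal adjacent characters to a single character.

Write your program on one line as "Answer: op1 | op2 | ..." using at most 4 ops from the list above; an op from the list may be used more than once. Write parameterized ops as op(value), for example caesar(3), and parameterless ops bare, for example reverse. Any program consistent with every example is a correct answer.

dedupe_adjacent | drop_vowels | swapcase

Check, running the answer program on each example:
  "lovxcml" -> "lovxcml" -> "lvxcml" -> "LVXCML"
  "jadqdk" -> "jadqdk" -> "jdqdk" -> "JDQDK"
  "rwdmvcxx" -> "rwdmvcx" -> "rwdmvcx" -> "RWDMVCX"
  "smwqmxc" -> "smwqmxc" -> "smwqmxc" -> "SMWQMXC"
  "rovjx" -> "rovjx" -> "rvjx" -> "RVJX"
  "exotfsenygzn" -> "exotfsenygzn" -> "xtfsnygzn" -> "XTFSNYGZN"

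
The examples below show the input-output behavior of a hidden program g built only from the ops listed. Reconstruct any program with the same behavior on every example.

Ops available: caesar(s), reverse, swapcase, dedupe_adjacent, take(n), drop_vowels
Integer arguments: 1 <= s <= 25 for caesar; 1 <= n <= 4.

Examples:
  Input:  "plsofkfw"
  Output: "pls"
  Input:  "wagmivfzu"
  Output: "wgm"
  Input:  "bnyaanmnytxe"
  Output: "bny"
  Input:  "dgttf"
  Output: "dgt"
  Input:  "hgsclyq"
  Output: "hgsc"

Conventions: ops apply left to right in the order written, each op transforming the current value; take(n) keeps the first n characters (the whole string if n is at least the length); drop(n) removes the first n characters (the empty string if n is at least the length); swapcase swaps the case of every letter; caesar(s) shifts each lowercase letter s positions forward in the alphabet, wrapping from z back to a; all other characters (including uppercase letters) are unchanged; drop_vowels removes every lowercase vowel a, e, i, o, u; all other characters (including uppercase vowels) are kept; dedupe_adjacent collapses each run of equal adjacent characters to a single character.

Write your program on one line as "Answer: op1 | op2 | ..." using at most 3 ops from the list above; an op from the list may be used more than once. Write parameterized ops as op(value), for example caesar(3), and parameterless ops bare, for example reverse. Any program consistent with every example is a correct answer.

take(4) | dedupe_adjacent | drop_vowels

Check, running the answer program on each example:
  "plsofkfw" -> "plso" -> "plso" -> "pls"
  "wagmivfzu" -> "wagm" -> "wagm" -> "wgm"
  "bnyaanmnytxe" -> "bnya" -> "bnya" -> "bny"
  "dgttf" -> "dgtt" -> "dgt" -> "dgt"
  "hgsclyq" -> "hgsc" -> "hgsc" -> "hgsc"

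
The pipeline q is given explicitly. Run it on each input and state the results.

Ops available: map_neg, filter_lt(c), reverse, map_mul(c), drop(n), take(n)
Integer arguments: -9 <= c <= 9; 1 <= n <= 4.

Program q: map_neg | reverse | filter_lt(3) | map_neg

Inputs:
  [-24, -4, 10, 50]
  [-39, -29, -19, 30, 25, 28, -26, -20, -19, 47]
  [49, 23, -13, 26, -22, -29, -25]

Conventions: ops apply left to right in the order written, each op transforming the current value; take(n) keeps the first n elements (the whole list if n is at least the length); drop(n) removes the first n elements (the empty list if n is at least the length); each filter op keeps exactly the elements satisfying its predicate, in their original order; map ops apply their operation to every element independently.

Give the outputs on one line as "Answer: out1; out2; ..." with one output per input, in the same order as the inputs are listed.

Execution, op by op:
  [-24, -4, 10, 50] -> [24, 4, -10, -50] -> [-50, -10, 4, 24] -> [-50, -10] -> [50, 10]
  [-39, -29, -19, 30, 25, 28, -26, -20, -19, 47] -> [39, 29, 19, -30, -25, -28, 26, 20, 19, -47] -> [-47, 19, 20, 26, -28, -25, -30, 19, 29, 39] -> [-47, -28, -25, -30] -> [47, 28, 25, 30]
  [49, 23, -13, 26, -22, -29, -25] -> [-49, -23, 13, -26, 22, 29, 25] -> [25, 29, 22, -26, 13, -23, -49] -> [-26, -23, -49] -> [26, 23, 49]

[50, 10]; [47, 28, 25, 30]; [26, 23, 49]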